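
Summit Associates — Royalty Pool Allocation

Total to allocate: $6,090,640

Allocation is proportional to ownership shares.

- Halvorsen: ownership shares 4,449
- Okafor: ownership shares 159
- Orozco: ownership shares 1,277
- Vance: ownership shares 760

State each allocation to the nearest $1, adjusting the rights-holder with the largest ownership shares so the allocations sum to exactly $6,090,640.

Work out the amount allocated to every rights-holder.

Halvorsen: $4,077,842; Okafor: $145,735; Orozco: $1,170,466; Vance: $696,597

Sum of ownership shares: 4,449 + 159 + 1,277 + 760 = 6,645.
Raw shares: Halvorsen 4,077,841.59; Okafor 145,735.40; Orozco 1,170,466.11; Vance 696,596.90.
Rounded to nearest $1: Halvorsen $4,077,842; Okafor $145,735; Orozco $1,170,466; Vance $696,597. Sum = $6,090,640.
No rounding difference to absorb.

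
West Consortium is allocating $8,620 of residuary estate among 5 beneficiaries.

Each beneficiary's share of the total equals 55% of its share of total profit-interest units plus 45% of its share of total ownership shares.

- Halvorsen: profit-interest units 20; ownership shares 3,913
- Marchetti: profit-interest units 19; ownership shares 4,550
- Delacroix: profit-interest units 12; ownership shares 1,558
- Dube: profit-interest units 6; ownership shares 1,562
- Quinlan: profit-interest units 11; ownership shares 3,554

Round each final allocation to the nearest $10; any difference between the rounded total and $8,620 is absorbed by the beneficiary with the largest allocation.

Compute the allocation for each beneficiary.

Halvorsen: $2,400 · Marchetti: $2,480 · Delacroix: $1,240 · Dube: $820 · Quinlan: $1,680

Totals — profit-interest units 68, ownership shares 15,137.
Combined weights (55% profit-interest units + 45% ownership shares): Halvorsen 0.2781; Marchetti 0.2889; Delacroix 0.1434; Dube 0.0950; Quinlan 0.1946.
Raw shares: Halvorsen 2,397.16; Marchetti 2,490.67; Delacroix 1,235.90; Dube 818.60; Quinlan 1,677.67.
Rounded to nearest $10: Halvorsen $2,400; Marchetti $2,490; Delacroix $1,240; Dube $820; Quinlan $1,680. Sum = $8,630.
Difference $8,620 − $8,630 = −$10 applied to largest allocation (Marchetti): Marchetti becomes $2,480.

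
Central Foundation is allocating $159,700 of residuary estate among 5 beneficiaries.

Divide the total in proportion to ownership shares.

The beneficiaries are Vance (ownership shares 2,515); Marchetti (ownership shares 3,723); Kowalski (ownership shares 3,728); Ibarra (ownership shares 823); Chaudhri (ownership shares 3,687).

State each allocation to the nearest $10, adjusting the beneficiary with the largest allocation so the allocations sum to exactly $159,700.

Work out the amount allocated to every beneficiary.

Combined ownership shares = 14,476.
Pro-rata amounts: Vance 2,515/14,476 × $159,700 = 27,745.61; Marchetti 3,723/14,476 × $159,700 = 41,072.33; Kowalski 3,728/14,476 × $159,700 = 41,127.49; Ibarra 823/14,476 × $159,700 = 9,079.38; Chaudhri 3,687/14,476 × $159,700 = 40,675.18.
At nearest $10: Vance $27,750; Marchetti $41,070; Kowalski $41,130; Ibarra $9,080; Chaudhri $40,680. Sum = $159,710.
Difference $159,700 − $159,710 = −$10 applied to largest allocation (Kowalski): Kowalski becomes $41,120.

Vance: $27,750 · Marchetti: $41,070 · Kowalski: $41,120 · Ibarra: $9,080 · Chaudhri: $40,680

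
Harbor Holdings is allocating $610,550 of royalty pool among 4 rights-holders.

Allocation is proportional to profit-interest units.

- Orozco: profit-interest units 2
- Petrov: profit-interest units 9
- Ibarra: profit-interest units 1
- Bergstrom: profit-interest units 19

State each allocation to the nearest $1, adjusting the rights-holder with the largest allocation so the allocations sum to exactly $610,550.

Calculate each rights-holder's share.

Profit-interest units total: 31.
Unrounded shares: Orozco 2/31 × $610,550 = 39,390.32; Petrov 9/31 × $610,550 = 177,256.45; Ibarra 1/31 × $610,550 = 19,695.16; Bergstrom 19/31 × $610,550 = 374,208.06.
Rounded to nearest $1: Orozco $39,390; Petrov $177,256; Ibarra $19,695; Bergstrom $374,208. Sum = $610,549.
Difference $610,550 − $610,549 = +$1 applied to largest allocation (Bergstrom): Bergstrom becomes $374,209.

Orozco: $39,390 · Petrov: $177,256 · Ibarra: $19,695 · Bergstrom: $374,209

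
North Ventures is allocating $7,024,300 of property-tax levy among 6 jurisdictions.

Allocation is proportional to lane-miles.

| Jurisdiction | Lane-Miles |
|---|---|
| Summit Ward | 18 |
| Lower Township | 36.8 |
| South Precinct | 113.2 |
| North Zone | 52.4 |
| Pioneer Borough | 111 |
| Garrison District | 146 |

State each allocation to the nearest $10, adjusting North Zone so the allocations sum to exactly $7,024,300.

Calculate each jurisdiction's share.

Combined lane-miles = 477.4.
Raw shares: Summit Ward 18/477.4 × $7,024,300 = 264,845.83; Lower Township 36.8/477.4 × $7,024,300 = 541,462.59; South Precinct 113.2/477.4 × $7,024,300 = 1,665,586.01; North Zone 52.4/477.4 × $7,024,300 = 770,995.64; Pioneer Borough 111/477.4 × $7,024,300 = 1,633,215.96; Garrison District 146/477.4 × $7,024,300 = 2,148,193.97.
Rounded to nearest $10: Summit Ward $264,850; Lower Township $541,460; South Precinct $1,665,590; North Zone $771,000; Pioneer Borough $1,633,220; Garrison District $2,148,190. Sum = $7,024,310.
Difference $7,024,300 − $7,024,310 = −$10 applied to North Zone: North Zone becomes $770,990.

Summit Ward: $264,850 | Lower Township: $541,460 | South Precinct: $1,665,590 | North Zone: $770,990 | Pioneer Borough: $1,633,220 | Garrison District: $2,148,190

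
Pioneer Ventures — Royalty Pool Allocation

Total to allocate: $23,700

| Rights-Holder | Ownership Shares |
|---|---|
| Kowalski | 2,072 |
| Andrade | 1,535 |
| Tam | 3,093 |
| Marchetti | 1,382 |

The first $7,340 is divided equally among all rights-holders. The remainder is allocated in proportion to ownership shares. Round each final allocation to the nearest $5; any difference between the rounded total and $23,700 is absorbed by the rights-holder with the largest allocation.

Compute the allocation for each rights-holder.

Kowalski: $6,030; Andrade: $4,940; Tam: $8,095; Marchetti: $4,635

Equal tier: $7,340 ÷ 4 = $1,835 apiece.
Remainder $16,360 by ownership shares (total 8,082): Kowalski 4,194.25 → $4,195; Andrade 3,107.23 → $3,105; Tam 6,261.01 → $6,260; Marchetti 2,797.52 → $2,800.
Totals: Kowalski $1,835 + $4,195 = $6,030; Andrade $1,835 + $3,105 = $4,940; Tam $1,835 + $6,260 = $8,095; Marchetti $1,835 + $2,800 = $4,635.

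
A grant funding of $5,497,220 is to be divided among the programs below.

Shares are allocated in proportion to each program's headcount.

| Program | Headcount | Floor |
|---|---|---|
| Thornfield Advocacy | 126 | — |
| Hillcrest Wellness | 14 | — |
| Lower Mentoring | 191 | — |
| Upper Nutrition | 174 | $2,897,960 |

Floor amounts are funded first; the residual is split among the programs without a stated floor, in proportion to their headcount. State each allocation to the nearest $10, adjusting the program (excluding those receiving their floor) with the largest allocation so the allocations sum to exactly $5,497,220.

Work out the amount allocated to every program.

Thornfield Advocacy: $989,450; Hillcrest Wellness: $109,940; Lower Mentoring: $1,499,870; Upper Nutrition: $2,897,960

Fund the minimums — Upper Nutrition $2,897,960. Balance $2,599,260.
Balance split over remaining headcount 331: Thornfield Advocacy 989,446.40 → $989,450; Hillcrest Wellness 109,938.49 → $109,940; Lower Mentoring 1,499,875.11 → $1,499,880.
Rounding difference −$10 applied to Lower Mentoring → $1,499,870.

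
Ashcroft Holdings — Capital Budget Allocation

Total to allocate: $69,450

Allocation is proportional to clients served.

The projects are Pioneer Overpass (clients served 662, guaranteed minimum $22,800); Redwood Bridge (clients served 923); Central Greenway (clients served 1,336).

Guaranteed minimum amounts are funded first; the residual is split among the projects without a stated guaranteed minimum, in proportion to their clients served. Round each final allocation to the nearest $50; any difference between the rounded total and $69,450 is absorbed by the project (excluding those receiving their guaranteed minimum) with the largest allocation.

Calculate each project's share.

Minimums first: Pioneer Overpass $22,800. Balance $46,650.
Balance split over remaining clients served 2,259: Redwood Bridge 19,060.62 → $19,050; Central Greenway 27,589.38 → $27,600.

Pioneer Overpass: $22,800 | Redwood Bridge: $19,050 | Central Greenway: $27,600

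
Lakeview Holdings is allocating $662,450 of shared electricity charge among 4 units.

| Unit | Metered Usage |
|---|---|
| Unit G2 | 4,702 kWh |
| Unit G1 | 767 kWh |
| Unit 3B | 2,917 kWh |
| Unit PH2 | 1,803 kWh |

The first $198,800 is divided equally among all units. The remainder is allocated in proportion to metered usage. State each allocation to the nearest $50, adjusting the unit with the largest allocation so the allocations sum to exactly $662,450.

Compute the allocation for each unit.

Equal tier: $198,800 ÷ 4 = $49,700 apiece.
Remainder $463,650 by metered usage (total 10,189): Unit G2 213,964.30 → $213,950; Unit G1 34,902.30 → $34,900; Unit 3B 132,737.96 → $132,750; Unit PH2 82,045.44 → $82,050.
Totals: Unit G2 $49,700 + $213,950 = $263,650; Unit G1 $49,700 + $34,900 = $84,600; Unit 3B $49,700 + $132,750 = $182,450; Unit PH2 $49,700 + $82,050 = $131,750.

Unit G2: $263,650 · Unit G1: $84,600 · Unit 3B: $182,450 · Unit PH2: $131,750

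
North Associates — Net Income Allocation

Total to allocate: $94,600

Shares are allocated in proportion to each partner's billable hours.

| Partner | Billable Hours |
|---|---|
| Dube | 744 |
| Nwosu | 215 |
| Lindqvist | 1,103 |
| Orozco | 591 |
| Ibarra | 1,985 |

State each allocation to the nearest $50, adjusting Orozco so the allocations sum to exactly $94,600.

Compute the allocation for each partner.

Dube: $15,200; Nwosu: $4,400; Lindqvist: $22,500; Orozco: $12,000; Ibarra: $40,500

Sum of billable hours: 4,638.
Raw shares: Dube 744/4,638 × $94,600 = 15,175.16; Nwosu 215/4,638 × $94,600 = 4,385.30; Lindqvist 1,103/4,638 × $94,600 = 22,497.59; Orozco 591/4,638 × $94,600 = 12,054.46; Ibarra 1,985/4,638 × $94,600 = 40,487.49.
At nearest $50: Dube $15,200; Nwosu $4,400; Lindqvist $22,500; Orozco $12,050; Ibarra $40,500. Sum = $94,650.
Difference $94,600 − $94,650 = −$50 applied to Orozco: Orozco becomes $12,000.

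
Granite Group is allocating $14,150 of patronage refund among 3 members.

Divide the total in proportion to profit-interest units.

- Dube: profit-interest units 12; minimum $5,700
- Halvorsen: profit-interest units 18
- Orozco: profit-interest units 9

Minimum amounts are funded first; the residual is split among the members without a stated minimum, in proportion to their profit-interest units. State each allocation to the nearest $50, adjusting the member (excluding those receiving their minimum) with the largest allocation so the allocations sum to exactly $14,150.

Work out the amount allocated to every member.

Fund the minimums — Dube $5,700. Balance $8,450.
Balance split over remaining profit-interest units 27: Halvorsen 5,633.33 → $5,650; Orozco 2,816.67 → $2,800.

Dube: $5,700 · Halvorsen: $5,650 · Orozco: $2,800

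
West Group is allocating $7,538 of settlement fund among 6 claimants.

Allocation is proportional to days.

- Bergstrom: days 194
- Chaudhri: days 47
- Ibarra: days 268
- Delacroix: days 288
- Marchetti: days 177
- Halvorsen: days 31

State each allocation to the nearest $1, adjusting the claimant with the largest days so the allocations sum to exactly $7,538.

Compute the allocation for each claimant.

Combined days = 1,005.
Raw shares: Bergstrom 194/1,005 × $7,538 = 1,455.10; Chaudhri 47/1,005 × $7,538 = 352.52; Ibarra 268/1,005 × $7,538 = 2,010.13; Delacroix 288/1,005 × $7,538 = 2,160.14; Marchetti 177/1,005 × $7,538 = 1,327.59; Halvorsen 31/1,005 × $7,538 = 232.52.
At nearest $1: Bergstrom $1,455; Chaudhri $353; Ibarra $2,010; Delacroix $2,160; Marchetti $1,328; Halvorsen $233. Sum = $7,539.
Difference $7,538 − $7,539 = −$1 applied to largest days (Delacroix): Delacroix becomes $2,159.

Bergstrom: $1,455 | Chaudhri: $353 | Ibarra: $2,010 | Delacroix: $2,159 | Marchetti: $1,328 | Halvorsen: $233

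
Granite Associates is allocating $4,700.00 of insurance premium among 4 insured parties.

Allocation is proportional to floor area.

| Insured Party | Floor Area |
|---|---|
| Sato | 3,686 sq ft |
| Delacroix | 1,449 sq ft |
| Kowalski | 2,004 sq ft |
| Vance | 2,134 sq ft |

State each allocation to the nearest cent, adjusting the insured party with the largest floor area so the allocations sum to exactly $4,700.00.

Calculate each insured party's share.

Combined floor area = 3,686 + 1,449 + 2,004 + 2,134 = 9,273.
Raw shares: Sato 1,868.2411; Delacroix 734.4225; Kowalski 1,015.7231; Vance 1,081.6133.
At nearest cent: Sato $1,868.24; Delacroix $734.42; Kowalski $1,015.72; Vance $1,081.61. Sum = $4,699.99.
Difference $4,700.00 − $4,699.99 = +$0.01 applied to largest floor area (Sato): Sato becomes $1,868.25.

Sato: $1,868.25 | Delacroix: $734.42 | Kowalski: $1,015.72 | Vance: $1,081.61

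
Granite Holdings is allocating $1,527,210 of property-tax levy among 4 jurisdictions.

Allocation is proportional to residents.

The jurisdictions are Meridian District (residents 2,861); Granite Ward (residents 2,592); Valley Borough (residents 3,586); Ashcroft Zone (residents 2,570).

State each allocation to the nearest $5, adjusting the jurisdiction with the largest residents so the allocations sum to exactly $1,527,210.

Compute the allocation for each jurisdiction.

Total residents = 11,609.
Pro-rata amounts: Meridian District 2,861/11,609 × $1,527,210 = 376,375.90; Granite Ward 2,592/11,609 × $1,527,210 = 340,987.88; Valley Borough 3,586/11,609 × $1,527,210 = 471,752.52; Ashcroft Zone 2,570/11,609 × $1,527,210 = 338,093.69.
At nearest $5: Meridian District $376,375; Granite Ward $340,990; Valley Borough $471,755; Ashcroft Zone $338,095. Sum = $1,527,215.
Difference $1,527,210 − $1,527,215 = −$5 applied to largest residents (Valley Borough): Valley Borough becomes $471,750.

Meridian District: $376,375; Granite Ward: $340,990; Valley Borough: $471,750; Ashcroft Zone: $338,095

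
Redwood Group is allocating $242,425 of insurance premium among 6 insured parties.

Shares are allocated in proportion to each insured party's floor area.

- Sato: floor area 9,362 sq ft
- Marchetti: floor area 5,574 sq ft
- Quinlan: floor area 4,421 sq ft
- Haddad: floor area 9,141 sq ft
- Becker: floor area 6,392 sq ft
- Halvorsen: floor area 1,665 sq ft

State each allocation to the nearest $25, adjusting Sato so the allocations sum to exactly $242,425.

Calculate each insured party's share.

Sato: $62,050 | Marchetti: $36,975 | Quinlan: $29,325 | Haddad: $60,625 | Becker: $42,400 | Halvorsen: $11,050

Total floor area = 36,555.
Pro-rata amounts: Sato 9,362/36,555 × $242,425 = 62,086.80; Marchetti 5,574/36,555 × $242,425 = 36,965.58; Quinlan 4,421/36,555 × $242,425 = 29,319.13; Haddad 9,141/36,555 × $242,425 = 60,621.17; Becker 6,392/36,555 × $242,425 = 42,390.39; Halvorsen 1,665/36,555 × $242,425 = 11,041.93.
After rounding ($25): Sato $62,075; Marchetti $36,975; Quinlan $29,325; Haddad $60,625; Becker $42,400; Halvorsen $11,050. Sum = $242,450.
Difference $242,425 − $242,450 = −$25 applied to Sato: Sato becomes $62,050.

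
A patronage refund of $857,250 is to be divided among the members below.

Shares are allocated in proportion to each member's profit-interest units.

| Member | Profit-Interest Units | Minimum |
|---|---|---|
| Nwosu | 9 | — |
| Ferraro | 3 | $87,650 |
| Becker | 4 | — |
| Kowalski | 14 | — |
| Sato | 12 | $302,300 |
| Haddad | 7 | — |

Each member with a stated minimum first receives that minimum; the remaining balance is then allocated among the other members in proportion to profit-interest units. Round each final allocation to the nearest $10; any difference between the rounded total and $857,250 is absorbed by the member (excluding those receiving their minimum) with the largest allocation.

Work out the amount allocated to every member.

Minimums first: Ferraro $87,650; Sato $302,300. Balance $467,300.
Balance split over remaining profit-interest units 34: Nwosu 123,697.06 → $123,700; Becker 54,976.47 → $54,980; Kowalski 192,417.65 → $192,420; Haddad 96,208.82 → $96,210.
Rounding difference −$10 applied to Kowalski → $192,410.

Nwosu: $123,700 | Ferraro: $87,650 | Becker: $54,980 | Kowalski: $192,410 | Sato: $302,300 | Haddad: $96,210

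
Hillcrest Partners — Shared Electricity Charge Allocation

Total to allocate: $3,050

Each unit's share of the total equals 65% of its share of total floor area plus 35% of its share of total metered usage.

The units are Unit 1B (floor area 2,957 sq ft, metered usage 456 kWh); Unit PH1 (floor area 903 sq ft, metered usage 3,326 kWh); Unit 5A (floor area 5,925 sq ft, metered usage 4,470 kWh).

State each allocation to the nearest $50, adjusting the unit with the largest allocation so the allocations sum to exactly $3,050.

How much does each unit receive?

Unit 1B: $650 | Unit PH1: $600 | Unit 5A: $1,800

Floor area total 9,785; metered usage total 8,252.
Blended shares (65% floor area + 35% metered usage): Unit 1B 0.2158; Unit PH1 0.2011; Unit 5A 0.5832.
Pro-rata amounts: Unit 1B 658.10; Unit PH1 613.21; Unit 5A 1,778.69.
After rounding ($50): Unit 1B $650; Unit PH1 $600; Unit 5A $1,800. Sum = $3,050.
Rounded total matches; no reconciliation needed.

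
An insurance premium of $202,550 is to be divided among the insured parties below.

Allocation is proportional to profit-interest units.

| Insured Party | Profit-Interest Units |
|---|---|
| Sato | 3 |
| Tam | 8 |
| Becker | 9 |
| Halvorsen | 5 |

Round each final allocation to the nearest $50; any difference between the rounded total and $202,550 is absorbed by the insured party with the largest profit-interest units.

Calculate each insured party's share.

Profit-interest units total: 25.
Unrounded shares: Sato 3/25 × $202,550 = 24,306.00; Tam 8/25 × $202,550 = 64,816.00; Becker 9/25 × $202,550 = 72,918.00; Halvorsen 5/25 × $202,550 = 40,510.00.
At nearest $50: Sato $24,300; Tam $64,800; Becker $72,900; Halvorsen $40,500. Sum = $202,500.
Difference $202,550 − $202,500 = +$50 applied to largest profit-interest units (Becker): Becker becomes $72,950.

Sato: $24,300 | Tam: $64,800 | Becker: $72,950 | Halvorsen: $40,500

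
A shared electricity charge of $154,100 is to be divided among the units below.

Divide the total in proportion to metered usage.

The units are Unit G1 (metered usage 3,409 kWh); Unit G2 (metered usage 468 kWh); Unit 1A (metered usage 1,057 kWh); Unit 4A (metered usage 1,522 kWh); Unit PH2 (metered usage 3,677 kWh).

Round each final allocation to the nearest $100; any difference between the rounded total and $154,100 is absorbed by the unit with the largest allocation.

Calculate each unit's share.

Unit G1: $51,800 | Unit G2: $7,100 | Unit 1A: $16,100 | Unit 4A: $23,100 | Unit PH2: $56,000

Combined metered usage = 10,133.
Raw shares: Unit G1 3,409/10,133 × $154,100 = 51,843.18; Unit G2 468/10,133 × $154,100 = 7,117.22; Unit 1A 1,057/10,133 × $154,100 = 16,074.58; Unit 4A 1,522/10,133 × $154,100 = 23,146.18; Unit PH2 3,677/10,133 × $154,100 = 55,918.85.
Rounded to nearest $100: Unit G1 $51,800; Unit G2 $7,100; Unit 1A $16,100; Unit 4A $23,100; Unit PH2 $55,900. Sum = $154,000.
Difference $154,100 − $154,000 = +$100 applied to largest allocation (Unit PH2): Unit PH2 becomes $56,000.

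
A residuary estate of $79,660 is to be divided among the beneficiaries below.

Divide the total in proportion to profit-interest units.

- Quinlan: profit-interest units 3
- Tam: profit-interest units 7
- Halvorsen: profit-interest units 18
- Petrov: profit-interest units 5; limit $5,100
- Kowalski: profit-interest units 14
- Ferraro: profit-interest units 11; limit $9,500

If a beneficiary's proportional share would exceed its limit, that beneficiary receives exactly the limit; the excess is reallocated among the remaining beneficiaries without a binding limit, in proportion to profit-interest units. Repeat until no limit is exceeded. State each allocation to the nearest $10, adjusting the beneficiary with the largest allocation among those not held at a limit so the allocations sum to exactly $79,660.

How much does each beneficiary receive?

Combined profit-interest units = 58.
Proportional shares (ignoring caps): Quinlan 4,120.34; Tam 9,614.14; Halvorsen 24,722.07; Petrov 6,867.24; Kowalski 19,228.28; Ferraro 15,107.93.
Held at cap: Petrov ($5,100), Ferraro ($9,500); balance $65,060 reallocated over remaining profit-interest units 42.
Remaining shares: Quinlan 4,647.14 → $4,650; Tam 10,843.33 → $10,840; Halvorsen 27,882.86 → $27,880; Kowalski 21,686.67 → $21,690.

Quinlan: $4,650 | Tam: $10,840 | Halvorsen: $27,880 | Petrov: $5,100 | Kowalski: $21,690 | Ferraro: $9,500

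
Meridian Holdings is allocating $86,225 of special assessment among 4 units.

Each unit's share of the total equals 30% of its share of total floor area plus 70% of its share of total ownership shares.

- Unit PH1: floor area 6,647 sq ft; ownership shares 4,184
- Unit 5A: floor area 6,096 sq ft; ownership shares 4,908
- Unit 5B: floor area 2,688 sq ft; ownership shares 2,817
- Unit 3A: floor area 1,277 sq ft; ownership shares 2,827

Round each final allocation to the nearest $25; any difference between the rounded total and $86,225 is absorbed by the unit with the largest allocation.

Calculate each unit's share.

Floor area total 16,708; ownership shares total 14,736.
Composite weights (30% floor area + 70% ownership shares): Unit PH1 0.3181; Unit 5A 0.3426; Unit 5B 0.1821; Unit 3A 0.1572.
Unrounded shares: Unit PH1 27,428.29; Unit 5A 29,540.67; Unit 5B 15,699.80; Unit 3A 13,556.23.
At nearest $25: Unit PH1 $27,425; Unit 5A $29,550; Unit 5B $15,700; Unit 3A $13,550. Sum = $86,225.
No rounding difference to absorb.

Unit PH1: $27,425 · Unit 5A: $29,550 · Unit 5B: $15,700 · Unit 3A: $13,550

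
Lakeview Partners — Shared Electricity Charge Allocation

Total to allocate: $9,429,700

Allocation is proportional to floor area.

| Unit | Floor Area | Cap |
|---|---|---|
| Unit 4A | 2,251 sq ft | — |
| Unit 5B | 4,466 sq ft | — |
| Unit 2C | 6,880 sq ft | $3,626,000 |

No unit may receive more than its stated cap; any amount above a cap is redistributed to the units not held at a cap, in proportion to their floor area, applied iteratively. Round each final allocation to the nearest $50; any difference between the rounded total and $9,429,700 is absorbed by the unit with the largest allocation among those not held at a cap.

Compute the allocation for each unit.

Unit 4A: $1,944,950 | Unit 5B: $3,858,750 | Unit 2C: $3,626,000

Floor area total: 13,597.
Unconstrained shares: Unit 4A 1,561,098.38; Unit 5B 3,097,230.29; Unit 2C 4,771,371.33.
Cap binds for Unit 2C ($3,626,000); residual $5,803,700 reallocated over remaining floor area 6,717.
Remaining shares: Unit 4A 1,944,935.05 → $1,944,950; Unit 5B 3,858,764.95 → $3,858,750.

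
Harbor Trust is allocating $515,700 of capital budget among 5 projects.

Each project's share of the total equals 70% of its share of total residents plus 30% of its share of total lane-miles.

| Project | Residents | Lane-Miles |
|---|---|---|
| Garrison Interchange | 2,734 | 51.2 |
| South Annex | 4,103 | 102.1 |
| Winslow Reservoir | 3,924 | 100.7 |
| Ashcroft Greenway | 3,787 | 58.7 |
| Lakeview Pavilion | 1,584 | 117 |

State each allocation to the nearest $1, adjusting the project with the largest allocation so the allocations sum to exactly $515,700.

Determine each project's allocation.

Totals — residents 16,132, lane-miles 429.7.
Composite weights (70% residents + 30% lane-miles): Garrison Interchange 0.1544; South Annex 0.2493; Winslow Reservoir 0.2406; Ashcroft Greenway 0.2053; Lakeview Pavilion 0.1504.
Proportional shares: Garrison Interchange 79,613.58; South Annex 128,574.19; Winslow Reservoir 124,064.60; Ashcroft Greenway 105,877.15; Lakeview Pavilion 77,570.49.
Rounded to nearest $1: Garrison Interchange $79,614; South Annex $128,574; Winslow Reservoir $124,065; Ashcroft Greenway $105,877; Lakeview Pavilion $77,570. Sum = $515,700.
Rounded total matches; no reconciliation needed.

Garrison Interchange: $79,614; South Annex: $128,574; Winslow Reservoir: $124,065; Ashcroft Greenway: $105,877; Lakeview Pavilion: $77,570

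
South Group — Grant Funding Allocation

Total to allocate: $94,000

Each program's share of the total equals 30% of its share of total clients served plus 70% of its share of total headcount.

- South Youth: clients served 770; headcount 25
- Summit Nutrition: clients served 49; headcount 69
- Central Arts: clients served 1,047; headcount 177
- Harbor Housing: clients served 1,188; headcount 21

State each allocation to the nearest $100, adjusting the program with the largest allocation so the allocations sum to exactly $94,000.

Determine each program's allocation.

Clients served total 3,054; headcount total 292.
Composite weights (30% clients served + 70% headcount): South Youth 0.1356; Summit Nutrition 0.1702; Central Arts 0.5272; Harbor Housing 0.1670.
Unrounded shares: South Youth 12,743.58; Summit Nutrition 16,001.09; Central Arts 49,553.40; Harbor Housing 15,701.94.
At nearest $100: South Youth $12,700; Summit Nutrition $16,000; Central Arts $49,600; Harbor Housing $15,700. Sum = $94,000.
Sum already equals the total — no adjustment.

South Youth: $12,700 | Summit Nutrition: $16,000 | Central Arts: $49,600 | Harbor Housing: $15,700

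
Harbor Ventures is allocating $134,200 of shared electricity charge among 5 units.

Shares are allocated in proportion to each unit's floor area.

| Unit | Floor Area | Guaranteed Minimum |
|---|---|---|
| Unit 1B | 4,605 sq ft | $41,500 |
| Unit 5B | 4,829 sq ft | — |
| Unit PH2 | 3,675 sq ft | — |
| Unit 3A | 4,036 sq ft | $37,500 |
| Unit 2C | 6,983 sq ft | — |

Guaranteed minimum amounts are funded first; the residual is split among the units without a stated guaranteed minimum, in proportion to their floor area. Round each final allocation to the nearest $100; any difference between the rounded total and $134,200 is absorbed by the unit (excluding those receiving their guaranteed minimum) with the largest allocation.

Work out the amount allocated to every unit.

Fund the minimums — Unit 1B $41,500; Unit 3A $37,500. Balance $55,200.
Balance split over remaining floor area 15,487: Unit 5B 17,211.91 → $17,200; Unit PH2 13,098.73 → $13,100; Unit 2C 24,889.37 → $24,900.

Unit 1B: $41,500; Unit 5B: $17,200; Unit PH2: $13,100; Unit 3A: $37,500; Unit 2C: $24,900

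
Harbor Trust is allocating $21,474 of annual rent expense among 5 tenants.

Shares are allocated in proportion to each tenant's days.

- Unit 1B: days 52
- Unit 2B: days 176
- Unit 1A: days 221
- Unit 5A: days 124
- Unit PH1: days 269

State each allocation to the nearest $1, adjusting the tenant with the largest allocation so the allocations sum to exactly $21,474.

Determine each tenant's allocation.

Days total: 842.
Pro-rata amounts: Unit 1B 52/842 × $21,474 = 1,326.19; Unit 2B 176/842 × $21,474 = 4,488.63; Unit 1A 221/842 × $21,474 = 5,636.29; Unit 5A 124/842 × $21,474 = 3,162.44; Unit PH1 269/842 × $21,474 = 6,860.46.
After rounding ($1): Unit 1B $1,326; Unit 2B $4,489; Unit 1A $5,636; Unit 5A $3,162; Unit PH1 $6,860. Sum = $21,473.
Difference $21,474 − $21,473 = +$1 applied to largest allocation (Unit PH1): Unit PH1 becomes $6,861.

Unit 1B: $1,326 | Unit 2B: $4,489 | Unit 1A: $5,636 | Unit 5A: $3,162 | Unit PH1: $6,861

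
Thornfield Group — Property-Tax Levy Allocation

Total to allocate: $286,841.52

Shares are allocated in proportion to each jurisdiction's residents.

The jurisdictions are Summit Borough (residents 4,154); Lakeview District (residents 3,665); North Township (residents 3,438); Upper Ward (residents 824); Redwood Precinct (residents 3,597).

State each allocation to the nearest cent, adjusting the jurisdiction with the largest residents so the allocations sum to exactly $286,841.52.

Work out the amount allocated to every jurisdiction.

Summit Borough: $76,000.74 | Lakeview District: $67,054.10 | North Township: $62,900.95 | Upper Ward: $15,075.74 | Redwood Precinct: $65,809.99

Sum of residents: 4,154 + 3,665 + 3,438 + 824 + 3,597 = 15,678.
Raw shares: Summit Borough 76,000.7446; Lakeview District 67,054.0994; North Township 62,900.9533; Upper Ward 15,075.7375; Redwood Precinct 65,809.9852.
At nearest cent: Summit Borough $76,000.74; Lakeview District $67,054.10; North Township $62,900.95; Upper Ward $15,075.74; Redwood Precinct $65,809.99. Sum = $286,841.52.
Sum already equals the total — no adjustment.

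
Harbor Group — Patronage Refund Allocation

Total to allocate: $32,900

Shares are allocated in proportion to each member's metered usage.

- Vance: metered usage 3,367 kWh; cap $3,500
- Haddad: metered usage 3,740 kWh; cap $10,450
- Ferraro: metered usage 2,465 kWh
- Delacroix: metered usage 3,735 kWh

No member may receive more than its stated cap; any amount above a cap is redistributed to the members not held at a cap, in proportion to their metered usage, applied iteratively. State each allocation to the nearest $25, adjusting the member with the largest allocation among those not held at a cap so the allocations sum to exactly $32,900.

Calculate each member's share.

Total metered usage = 13,307.
Pro-rata shares before constraints: Vance 8,324.51; Haddad 9,246.71; Ferraro 6,094.42; Delacroix 9,234.35.
Held at cap: Vance ($3,500); residual $29,400 reallocated over remaining metered usage 9,940.
Held at cap: Haddad ($10,450); residual $18,950 reallocated over remaining metered usage 6,200.
Shares after redistribution: Ferraro 7,534.15 → $7,525; Delacroix 11,415.85 → $11,425.

Vance: $3,500 | Haddad: $10,450 | Ferraro: $7,525 | Delacroix: $11,425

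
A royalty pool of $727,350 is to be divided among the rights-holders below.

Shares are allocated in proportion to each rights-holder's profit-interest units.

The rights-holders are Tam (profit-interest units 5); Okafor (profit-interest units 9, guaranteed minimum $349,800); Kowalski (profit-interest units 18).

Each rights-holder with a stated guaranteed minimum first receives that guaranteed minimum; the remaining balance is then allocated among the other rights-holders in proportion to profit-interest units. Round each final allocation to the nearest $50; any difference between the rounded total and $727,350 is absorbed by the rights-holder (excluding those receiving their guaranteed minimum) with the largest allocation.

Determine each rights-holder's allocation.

Tam: $82,100 | Okafor: $349,800 | Kowalski: $295,450

Guaranteed amounts: Okafor $349,800. Balance $377,550.
Balance split over remaining profit-interest units 23: Tam 82,076.09 → $82,100; Kowalski 295,473.91 → $295,450.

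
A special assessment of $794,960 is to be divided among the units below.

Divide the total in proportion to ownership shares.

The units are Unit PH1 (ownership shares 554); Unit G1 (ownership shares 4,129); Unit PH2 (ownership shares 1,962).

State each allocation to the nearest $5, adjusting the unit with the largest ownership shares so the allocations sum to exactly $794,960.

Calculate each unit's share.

Combined ownership shares = 554 + 4,129 + 1,962 = 6,645.
Pro-rata amounts: Unit PH1 66,276.57; Unit G1 493,963.86; Unit PH2 234,719.57.
Rounded to nearest $5: Unit PH1 $66,275; Unit G1 $493,965; Unit PH2 $234,720. Sum = $794,960.
Sum already equals the total — no adjustment.

Unit PH1: $66,275; Unit G1: $493,965; Unit PH2: $234,720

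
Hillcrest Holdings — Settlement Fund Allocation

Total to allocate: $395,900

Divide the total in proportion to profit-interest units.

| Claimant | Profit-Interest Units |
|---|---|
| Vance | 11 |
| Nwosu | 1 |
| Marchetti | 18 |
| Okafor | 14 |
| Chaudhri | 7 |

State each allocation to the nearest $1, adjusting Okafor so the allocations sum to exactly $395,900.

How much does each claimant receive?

Profit-interest units total: 51.
Unrounded shares: Vance 11/51 × $395,900 = 85,390.20; Nwosu 1/51 × $395,900 = 7,762.75; Marchetti 18/51 × $395,900 = 139,729.41; Okafor 14/51 × $395,900 = 108,678.43; Chaudhri 7/51 × $395,900 = 54,339.22.
Rounded to nearest $1: Vance $85,390; Nwosu $7,763; Marchetti $139,729; Okafor $108,678; Chaudhri $54,339. Sum = $395,899.
Difference $395,900 − $395,899 = +$1 applied to Okafor: Okafor becomes $108,679.

Vance: $85,390 | Nwosu: $7,763 | Marchetti: $139,729 | Okafor: $108,679 | Chaudhri: $54,339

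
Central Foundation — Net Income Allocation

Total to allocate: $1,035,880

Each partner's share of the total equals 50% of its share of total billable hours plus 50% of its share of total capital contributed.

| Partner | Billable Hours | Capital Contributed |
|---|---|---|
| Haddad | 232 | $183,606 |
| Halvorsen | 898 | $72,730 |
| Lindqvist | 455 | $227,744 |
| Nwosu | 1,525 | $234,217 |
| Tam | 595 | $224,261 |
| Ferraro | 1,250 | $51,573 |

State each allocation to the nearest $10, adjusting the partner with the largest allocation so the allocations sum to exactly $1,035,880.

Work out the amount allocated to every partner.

Totals — billable hours 4,955, capital contributed 994,131.
Combined weights (50% billable hours + 50% capital contributed): Haddad 0.1158; Halvorsen 0.1272; Lindqvist 0.1605; Nwosu 0.2717; Tam 0.1728; Ferraro 0.1521.
Proportional shares: Haddad 119,908.98; Halvorsen 131,758.99; Lindqvist 166,214.69; Nwosu 281,432.88; Tam 179,034.08; Ferraro 157,530.36.
At nearest $10: Haddad $119,910; Halvorsen $131,760; Lindqvist $166,210; Nwosu $281,430; Tam $179,030; Ferraro $157,530. Sum = $1,035,870.
Difference $1,035,880 − $1,035,870 = +$10 applied to largest allocation (Nwosu): Nwosu becomes $281,440.

Haddad: $119,910; Halvorsen: $131,760; Lindqvist: $166,210; Nwosu: $281,440; Tam: $179,030; Ferraro: $157,530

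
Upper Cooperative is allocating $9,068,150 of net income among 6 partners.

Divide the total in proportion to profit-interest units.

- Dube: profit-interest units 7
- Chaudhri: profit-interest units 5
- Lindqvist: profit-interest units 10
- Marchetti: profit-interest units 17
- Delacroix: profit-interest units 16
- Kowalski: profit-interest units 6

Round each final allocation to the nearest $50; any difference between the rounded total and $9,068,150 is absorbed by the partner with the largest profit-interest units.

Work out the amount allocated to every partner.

Dube: $1,040,600; Chaudhri: $743,300; Lindqvist: $1,486,600; Marchetti: $2,527,150; Delacroix: $2,378,550; Kowalski: $891,950

Combined profit-interest units = 61.
Unrounded shares: Dube 7/61 × $9,068,150 = 1,040,607.38; Chaudhri 5/61 × $9,068,150 = 743,290.98; Lindqvist 10/61 × $9,068,150 = 1,486,581.97; Marchetti 17/61 × $9,068,150 = 2,527,189.34; Delacroix 16/61 × $9,068,150 = 2,378,531.15; Kowalski 6/61 × $9,068,150 = 891,949.18.
After rounding ($50): Dube $1,040,600; Chaudhri $743,300; Lindqvist $1,486,600; Marchetti $2,527,200; Delacroix $2,378,550; Kowalski $891,950. Sum = $9,068,200.
Difference $9,068,150 − $9,068,200 = −$50 applied to largest profit-interest units (Marchetti): Marchetti becomes $2,527,150.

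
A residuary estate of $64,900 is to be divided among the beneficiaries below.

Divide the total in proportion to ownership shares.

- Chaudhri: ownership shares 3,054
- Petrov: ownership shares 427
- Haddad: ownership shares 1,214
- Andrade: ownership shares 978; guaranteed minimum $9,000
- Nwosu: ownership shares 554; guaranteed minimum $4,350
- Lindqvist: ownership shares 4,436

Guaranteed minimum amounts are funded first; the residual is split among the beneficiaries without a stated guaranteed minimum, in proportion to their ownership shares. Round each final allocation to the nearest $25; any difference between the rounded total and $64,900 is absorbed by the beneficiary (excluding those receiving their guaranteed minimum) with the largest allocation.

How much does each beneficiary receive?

Minimums first: Andrade $9,000; Nwosu $4,350. Balance $51,550.
Balance split over remaining ownership shares 9,131: Chaudhri 17,241.67 → $17,250; Petrov 2,410.67 → $2,400; Haddad 6,853.76 → $6,850; Lindqvist 25,043.89 → $25,050.

Chaudhri: $17,250 | Petrov: $2,400 | Haddad: $6,850 | Andrade: $9,000 | Nwosu: $4,350 | Lindqvist: $25,050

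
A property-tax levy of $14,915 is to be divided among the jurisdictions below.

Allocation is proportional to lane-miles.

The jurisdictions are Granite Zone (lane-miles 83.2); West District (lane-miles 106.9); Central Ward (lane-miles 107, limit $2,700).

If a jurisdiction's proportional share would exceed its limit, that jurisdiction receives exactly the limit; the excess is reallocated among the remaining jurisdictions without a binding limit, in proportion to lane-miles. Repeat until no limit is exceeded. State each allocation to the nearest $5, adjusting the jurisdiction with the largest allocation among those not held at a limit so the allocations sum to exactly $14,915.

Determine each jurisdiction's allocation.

Sum of lane-miles: 297.1.
Unconstrained shares: Granite Zone 4,176.80; West District 5,366.59; Central Ward 5,371.61.
Held at cap: Central Ward ($2,700); balance $12,215 reallocated over remaining lane-miles 190.1.
Remaining shares: Granite Zone 5,346.07 → $5,345; West District 6,868.93 → $6,870.

Granite Zone: $5,345 | West District: $6,870 | Central Ward: $2,700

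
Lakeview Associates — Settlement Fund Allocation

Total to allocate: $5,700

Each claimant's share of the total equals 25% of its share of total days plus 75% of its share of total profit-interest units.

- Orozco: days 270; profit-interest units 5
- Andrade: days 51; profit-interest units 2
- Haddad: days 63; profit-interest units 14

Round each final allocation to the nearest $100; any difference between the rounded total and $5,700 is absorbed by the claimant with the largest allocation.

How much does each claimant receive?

Totals — days 384, profit-interest units 21.
Composite weights (25% days + 75% profit-interest units): Orozco 0.3544; Andrade 0.1046; Haddad 0.5410.
Proportional shares: Orozco 2,019.81; Andrade 596.40; Haddad 3,083.79.
At nearest $100: Orozco $2,000; Andrade $600; Haddad $3,100. Sum = $5,700.
No rounding difference to absorb.

Orozco: $2,000 · Andrade: $600 · Haddad: $3,100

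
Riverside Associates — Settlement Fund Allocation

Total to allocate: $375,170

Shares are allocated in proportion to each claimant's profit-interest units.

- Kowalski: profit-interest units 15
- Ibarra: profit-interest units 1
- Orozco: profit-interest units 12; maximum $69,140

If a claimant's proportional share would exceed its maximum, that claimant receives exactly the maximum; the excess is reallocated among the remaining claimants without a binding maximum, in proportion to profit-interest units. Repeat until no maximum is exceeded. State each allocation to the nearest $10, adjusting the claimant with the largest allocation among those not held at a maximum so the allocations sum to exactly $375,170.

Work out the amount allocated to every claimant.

Profit-interest units total: 28.
Unconstrained shares: Kowalski 200,983.93; Ibarra 13,398.93; Orozco 160,787.14.
Held at cap: Orozco ($69,140); remaining pool $306,030 reallocated over remaining profit-interest units 16.
Redistributed shares: Kowalski 286,903.12 → $286,900; Ibarra 19,126.88 → $19,130.

Kowalski: $286,900; Ibarra: $19,130; Orozco: $69,140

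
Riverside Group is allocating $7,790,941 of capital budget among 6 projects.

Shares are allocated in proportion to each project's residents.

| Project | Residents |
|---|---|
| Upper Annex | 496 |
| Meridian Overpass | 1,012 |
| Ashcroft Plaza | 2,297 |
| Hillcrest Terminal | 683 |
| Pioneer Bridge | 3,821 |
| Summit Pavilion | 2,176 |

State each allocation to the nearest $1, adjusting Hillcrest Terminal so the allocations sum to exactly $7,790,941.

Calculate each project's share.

Upper Annex: $368,556; Meridian Overpass: $751,973; Ashcroft Plaza: $1,706,799; Hillcrest Terminal: $507,506; Pioneer Bridge: $2,839,217; Summit Pavilion: $1,616,890

Sum of residents: 10,485.
Pro-rata amounts: Upper Annex 496/10,485 × $7,790,941 = 368,555.72; Meridian Overpass 1,012/10,485 × $7,790,941 = 751,972.56; Ashcroft Plaza 2,297/10,485 × $7,790,941 = 1,706,799.38; Hillcrest Terminal 683/10,485 × $7,790,941 = 507,507.17; Pioneer Bridge 3,821/10,485 × $7,790,941 = 2,839,216.55; Summit Pavilion 2,176/10,485 × $7,790,941 = 1,616,889.62.
After rounding ($1): Upper Annex $368,556; Meridian Overpass $751,973; Ashcroft Plaza $1,706,799; Hillcrest Terminal $507,507; Pioneer Bridge $2,839,217; Summit Pavilion $1,616,890. Sum = $7,790,942.
Difference $7,790,941 − $7,790,942 = −$1 applied to Hillcrest Terminal: Hillcrest Terminal becomes $507,506.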